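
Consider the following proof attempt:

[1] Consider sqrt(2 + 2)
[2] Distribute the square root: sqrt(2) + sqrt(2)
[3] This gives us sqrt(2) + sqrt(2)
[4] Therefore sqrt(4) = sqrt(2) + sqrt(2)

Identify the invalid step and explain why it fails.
Step 2: Distribute the square root: sqrt(2) + sqrt(2)

Step 2 incorrectly 'distributes' the square root over addition. The square root function does not distribute: sqrt(a + b) ≠ sqrt(a) + sqrt(b). In fact, sqrt(2 + 2) = sqrt(4) ≈ 2.0000, while sqrt(2) + sqrt(2) ≈ 2.8284.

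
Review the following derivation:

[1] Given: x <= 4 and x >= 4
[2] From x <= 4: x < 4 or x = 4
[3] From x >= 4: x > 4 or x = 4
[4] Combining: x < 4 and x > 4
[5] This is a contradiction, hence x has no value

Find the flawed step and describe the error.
Step 4: Combining: x < 4 and x > 4

Step 4 incorrectly combines the conditions. From x <= 4 and x >= 4, the intersection is x = 4. The error treats the 'or' cases as 'and' requirements. The correct conclusion is that x = 4 is the unique solution, not that no solution exists.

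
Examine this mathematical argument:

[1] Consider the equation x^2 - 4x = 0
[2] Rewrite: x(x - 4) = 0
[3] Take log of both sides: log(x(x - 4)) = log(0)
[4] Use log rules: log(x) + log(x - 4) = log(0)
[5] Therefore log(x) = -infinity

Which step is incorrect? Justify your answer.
Step 3: Take log of both sides: log(x(x - 4)) = log(0)

Step 3 takes the logarithm of both sides, resulting in log(0) on the right side. The logarithm is only defined for positive numbers; log(0) is undefined (approaches negative infinity). This operation is invalid.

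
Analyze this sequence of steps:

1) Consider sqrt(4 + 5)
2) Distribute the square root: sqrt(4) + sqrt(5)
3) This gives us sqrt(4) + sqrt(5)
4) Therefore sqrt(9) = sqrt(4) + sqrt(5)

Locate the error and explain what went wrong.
Step 2: Distribute the square root: sqrt(4) + sqrt(5)

Step 2 incorrectly 'distributes' the square root over addition. The square root function does not distribute: sqrt(a + b) ≠ sqrt(a) + sqrt(b). In fact, sqrt(4 + 5) = sqrt(9) ≈ 3.0000, while sqrt(4) + sqrt(5) ≈ 4.2361.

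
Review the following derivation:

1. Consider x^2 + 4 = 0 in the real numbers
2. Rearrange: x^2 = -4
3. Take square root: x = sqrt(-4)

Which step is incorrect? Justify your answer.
Step 3: Take square root: x = sqrt(-4)

Step 3 takes the square root of -4, which is negative. In the real number system, the square root of a negative number is undefined. The equation x^2 + 4 = 0 has no real solutions. Square roots of negative numbers only exist in the complex numbers.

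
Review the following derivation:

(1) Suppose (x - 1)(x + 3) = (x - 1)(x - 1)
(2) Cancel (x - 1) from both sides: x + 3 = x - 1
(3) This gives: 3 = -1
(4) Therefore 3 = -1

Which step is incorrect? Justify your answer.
Step 2: Cancel (x - 1) from both sides: x + 3 = x - 1

Step 2 cancels (x - 1) from both sides. This is only valid if (x - 1) ≠ 0, i.e., x ≠ 1. When x = 1, both sides equal zero regardless of the other factors. The correct approach requires considering x = 1 as a separate case.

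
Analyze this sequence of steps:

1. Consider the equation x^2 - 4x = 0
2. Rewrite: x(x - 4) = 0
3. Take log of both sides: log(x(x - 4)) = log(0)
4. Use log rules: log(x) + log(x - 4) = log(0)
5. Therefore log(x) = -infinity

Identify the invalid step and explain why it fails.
Step 3: Take log of both sides: log(x(x - 4)) = log(0)

Step 3 takes the logarithm of both sides, resulting in log(0) on the right side. The logarithm is only defined for positive numbers; log(0) is undefined (approaches negative infinity). This operation is invalid.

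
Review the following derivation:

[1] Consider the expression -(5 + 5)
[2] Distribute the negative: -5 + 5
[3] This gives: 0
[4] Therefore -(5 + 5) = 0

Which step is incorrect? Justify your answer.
Step 2: Distribute the negative: -5 + 5

Step 2 incorrectly distributes the negative sign. The correct distribution is -(5 + 5) = -5 - 5 = -10. The negative must be applied to both terms, not just the first. The error treats -(5 + 5) as -5 + 5, which equals 0 instead of -10.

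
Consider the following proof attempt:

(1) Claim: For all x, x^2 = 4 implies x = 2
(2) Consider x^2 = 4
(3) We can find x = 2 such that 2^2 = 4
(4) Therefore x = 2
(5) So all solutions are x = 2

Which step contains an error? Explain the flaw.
Step 4: Therefore x = 2

Step 4 incorrectly concludes that x = 2 is the only solution. The proof shows that x = 2 is A solution (existence), but does not show it is the ONLY solution (uniqueness). In fact, x = -2 is also a solution since (-2)^2 = 4. Finding one solution doesn't prove there are no others.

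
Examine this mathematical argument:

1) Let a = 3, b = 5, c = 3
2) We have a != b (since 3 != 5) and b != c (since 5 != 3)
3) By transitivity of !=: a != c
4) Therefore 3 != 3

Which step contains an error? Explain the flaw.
Step 3: By transitivity of !=: a != c

Step 3 incorrectly applies transitivity to the '!=' relation. Transitivity states: if a R b and b R c, then a R c. However, '!=' is not transitive. Counterexample: 3 != 5 and 5 != 3, but 3 = 3 (both equal 3). Transitivity holds for relations like <, <=, =, but not for !=.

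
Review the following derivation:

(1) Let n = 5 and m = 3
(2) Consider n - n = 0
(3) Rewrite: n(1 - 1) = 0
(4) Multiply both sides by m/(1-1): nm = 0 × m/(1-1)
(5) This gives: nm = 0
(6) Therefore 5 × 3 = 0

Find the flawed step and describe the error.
Step 4: Multiply both sides by m/(1-1): nm = 0 × m/(1-1)

Step 4 multiplies both sides by m/(1-1). However, 1-1 = 0, so this is multiplication by m/0, which is undefined. We cannot multiply by an undefined expression.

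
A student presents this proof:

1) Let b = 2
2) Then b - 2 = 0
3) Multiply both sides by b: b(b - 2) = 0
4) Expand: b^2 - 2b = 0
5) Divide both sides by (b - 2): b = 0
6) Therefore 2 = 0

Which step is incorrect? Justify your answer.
Step 5: Divide both sides by (b - 2): b = 0

Step 5 divides both sides by (b - 2). However, since b = 2, we have (b - 2) = 0. Division by zero is undefined, making this step invalid.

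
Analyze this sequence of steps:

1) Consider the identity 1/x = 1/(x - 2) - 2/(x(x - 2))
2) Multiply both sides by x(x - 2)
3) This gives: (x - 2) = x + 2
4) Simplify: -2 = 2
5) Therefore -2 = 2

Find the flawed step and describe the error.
Step 3: This gives: (x - 2) = x + 2

Step 3 makes a sign error when clearing denominators. Multiplying -2/(x(x - 2)) by x(x - 2) gives -2, not +2. The correct result is (x - 2) = x - 2, which is trivially true, not (x - 2) = x + 2. (Step 1 is a valid identity: 1/(x - 2) - 2/(x(x - 2)) = (x - 2)/(x(x - 2)) = 1/x.)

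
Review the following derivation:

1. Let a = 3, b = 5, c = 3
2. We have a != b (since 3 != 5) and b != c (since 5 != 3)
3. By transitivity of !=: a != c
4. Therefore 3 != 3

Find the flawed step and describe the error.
Step 3: By transitivity of !=: a != c

Step 3 incorrectly applies transitivity to the '!=' relation. Transitivity states: if a R b and b R c, then a R c. However, '!=' is not transitive. Counterexample: 3 != 5 and 5 != 3, but 3 = 3 (both equal 3). Transitivity holds for relations like <, <=, =, but not for !=.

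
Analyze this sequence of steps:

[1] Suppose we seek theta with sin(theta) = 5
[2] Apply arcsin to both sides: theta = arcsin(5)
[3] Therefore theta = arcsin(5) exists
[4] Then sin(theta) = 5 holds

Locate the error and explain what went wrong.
Step 2: Apply arcsin to both sides: theta = arcsin(5)

Step 2 applies arcsin to 5. However, arcsin(x) is only defined for x in [-1, 1] because sin(theta) can only produce values in that range. Since |5| > 1, arcsin(5) is undefined. There is no angle whose sine equals 5.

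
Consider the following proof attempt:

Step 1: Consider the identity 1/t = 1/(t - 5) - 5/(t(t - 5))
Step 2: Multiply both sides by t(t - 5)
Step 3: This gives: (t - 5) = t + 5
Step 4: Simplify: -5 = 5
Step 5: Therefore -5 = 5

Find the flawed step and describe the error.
Step 3: This gives: (t - 5) = t + 5

Step 3 makes a sign error when clearing denominators. Multiplying -5/(t(t - 5)) by t(t - 5) gives -5, not +5. The correct result is (t - 5) = t - 5, which is trivially true, not (t - 5) = t + 5. (Step 1 is a valid identity: 1/(t - 5) - 5/(t(t - 5)) = (t - 5)/(t(t - 5)) = 1/t.)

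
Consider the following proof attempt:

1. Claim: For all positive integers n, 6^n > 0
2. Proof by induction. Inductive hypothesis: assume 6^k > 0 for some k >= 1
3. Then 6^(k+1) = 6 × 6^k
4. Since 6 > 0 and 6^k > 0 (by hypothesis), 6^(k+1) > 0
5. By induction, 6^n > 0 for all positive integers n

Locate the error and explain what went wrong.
Step 5: By induction, 6^n > 0 for all positive integers n

Step 5 concludes the proof by induction, but no base case was ever established. A valid induction proof requires: (1) a base case proving 6^1 > 0, and (2) an inductive step showing IF 6^k > 0 THEN 6^(k+1) > 0. Steps 2-4 correctly establish the inductive step, but without the base case the conclusion in step 5 does not follow.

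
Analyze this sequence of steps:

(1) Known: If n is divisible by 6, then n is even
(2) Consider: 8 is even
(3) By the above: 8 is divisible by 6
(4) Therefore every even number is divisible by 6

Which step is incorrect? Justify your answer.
Step 3: By the above: 8 is divisible by 6

Step 3 commits the fallacy of affirming the consequent. The known fact 'divisible by 6 → even' does NOT imply 'even → divisible by 6'. That would be the converse, which is false. For example, 8 is even but 8 ÷ 6 = 1.33, which is not an integer.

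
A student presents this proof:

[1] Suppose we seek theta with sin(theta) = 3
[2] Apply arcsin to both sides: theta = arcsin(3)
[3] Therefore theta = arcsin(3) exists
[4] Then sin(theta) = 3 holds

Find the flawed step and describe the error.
Step 2: Apply arcsin to both sides: theta = arcsin(3)

Step 2 applies arcsin to 3. However, arcsin(x) is only defined for x in [-1, 1] because sin(theta) can only produce values in that range. Since |3| > 1, arcsin(3) is undefined. There is no angle whose sine equals 3.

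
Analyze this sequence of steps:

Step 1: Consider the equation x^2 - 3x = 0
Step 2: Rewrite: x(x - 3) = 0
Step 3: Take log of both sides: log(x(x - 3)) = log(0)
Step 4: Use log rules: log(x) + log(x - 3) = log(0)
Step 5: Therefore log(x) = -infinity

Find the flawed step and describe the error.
Step 3: Take log of both sides: log(x(x - 3)) = log(0)

Step 3 takes the logarithm of both sides, resulting in log(0) on the right side. The logarithm is only defined for positive numbers; log(0) is undefined (approaches negative infinity). This operation is invalid.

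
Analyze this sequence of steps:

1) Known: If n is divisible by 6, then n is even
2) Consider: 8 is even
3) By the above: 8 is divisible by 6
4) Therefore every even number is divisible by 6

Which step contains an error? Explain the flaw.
Step 3: By the above: 8 is divisible by 6

Step 3 commits the fallacy of affirming the consequent. The known fact 'divisible by 6 → even' does NOT imply 'even → divisible by 6'. That would be the converse, which is false. For example, 8 is even but 8 ÷ 6 = 1.33, which is not an integer.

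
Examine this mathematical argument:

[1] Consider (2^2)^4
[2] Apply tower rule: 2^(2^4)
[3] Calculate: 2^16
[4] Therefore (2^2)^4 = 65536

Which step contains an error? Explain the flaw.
Step 2: Apply tower rule: 2^(2^4)

Step 2 incorrectly states that (a^b)^c = a^(b^c). The correct rule is (a^b)^c = a^(b×c). The actual value is (2^2)^4 = 2^8 = 256, not 2^16 = 65536.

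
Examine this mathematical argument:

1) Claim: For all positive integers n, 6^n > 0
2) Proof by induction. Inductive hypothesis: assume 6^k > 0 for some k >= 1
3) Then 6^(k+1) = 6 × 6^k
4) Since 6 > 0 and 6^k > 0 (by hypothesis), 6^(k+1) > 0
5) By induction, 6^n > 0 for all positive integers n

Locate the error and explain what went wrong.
Step 5: By induction, 6^n > 0 for all positive integers n

Step 5 concludes the proof by induction, but no base case was ever established. A valid induction proof requires: (1) a base case proving 6^1 > 0, and (2) an inductive step showing IF 6^k > 0 THEN 6^(k+1) > 0. Steps 2-4 correctly establish the inductive step, but without the base case the conclusion in step 5 does not follow.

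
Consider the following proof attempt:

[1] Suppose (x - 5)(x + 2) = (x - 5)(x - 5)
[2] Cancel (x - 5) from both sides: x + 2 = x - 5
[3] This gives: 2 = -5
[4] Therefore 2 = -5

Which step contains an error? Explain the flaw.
Step 2: Cancel (x - 5) from both sides: x + 2 = x - 5

Step 2 cancels (x - 5) from both sides. This is only valid if (x - 5) ≠ 0, i.e., x ≠ 5. When x = 5, both sides equal zero regardless of the other factors. The correct approach requires considering x = 5 as a separate case.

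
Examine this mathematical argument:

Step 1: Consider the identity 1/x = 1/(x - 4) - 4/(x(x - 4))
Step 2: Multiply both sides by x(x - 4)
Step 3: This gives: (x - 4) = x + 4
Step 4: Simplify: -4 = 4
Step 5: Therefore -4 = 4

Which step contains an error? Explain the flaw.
Step 3: This gives: (x - 4) = x + 4

Step 3 makes a sign error when clearing denominators. Multiplying -4/(x(x - 4)) by x(x - 4) gives -4, not +4. The correct result is (x - 4) = x - 4, which is trivially true, not (x - 4) = x + 4. (Step 1 is a valid identity: 1/(x - 4) - 4/(x(x - 4)) = (x - 4)/(x(x - 4)) = 1/x.)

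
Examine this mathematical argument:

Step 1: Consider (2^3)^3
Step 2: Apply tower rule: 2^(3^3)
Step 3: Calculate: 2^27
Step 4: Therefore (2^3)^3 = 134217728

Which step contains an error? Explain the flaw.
Step 2: Apply tower rule: 2^(3^3)

Step 2 incorrectly states that (a^b)^c = a^(b^c). The correct rule is (a^b)^c = a^(b×c). The actual value is (2^3)^3 = 2^9 = 512, not 2^27 = 134217728.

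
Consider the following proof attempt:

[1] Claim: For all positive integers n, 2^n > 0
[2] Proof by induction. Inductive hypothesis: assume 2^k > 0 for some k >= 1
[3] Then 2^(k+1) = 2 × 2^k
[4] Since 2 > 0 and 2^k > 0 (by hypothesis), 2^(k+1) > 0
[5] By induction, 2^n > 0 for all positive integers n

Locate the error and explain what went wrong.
Step 5: By induction, 2^n > 0 for all positive integers n

Step 5 concludes the proof by induction, but no base case was ever established. A valid induction proof requires: (1) a base case proving 2^1 > 0, and (2) an inductive step showing IF 2^k > 0 THEN 2^(k+1) > 0. Steps 2-4 correctly establish the inductive step, but without the base case the conclusion in step 5 does not follow.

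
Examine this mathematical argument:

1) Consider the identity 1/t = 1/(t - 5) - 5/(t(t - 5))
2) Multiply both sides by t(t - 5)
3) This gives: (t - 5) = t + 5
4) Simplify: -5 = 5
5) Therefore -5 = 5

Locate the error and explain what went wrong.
Step 3: This gives: (t - 5) = t + 5

Step 3 makes a sign error when clearing denominators. Multiplying -5/(t(t - 5)) by t(t - 5) gives -5, not +5. The correct result is (t - 5) = t - 5, which is trivially true, not (t - 5) = t + 5. (Step 1 is a valid identity: 1/(t - 5) - 5/(t(t - 5)) = (t - 5)/(t(t - 5)) = 1/t.)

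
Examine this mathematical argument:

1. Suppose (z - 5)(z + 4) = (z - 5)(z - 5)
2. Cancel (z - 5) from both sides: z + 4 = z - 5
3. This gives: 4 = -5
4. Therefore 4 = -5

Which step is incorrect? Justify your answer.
Step 2: Cancel (z - 5) from both sides: z + 4 = z - 5

Step 2 cancels (z - 5) from both sides. This is only valid if (z - 5) ≠ 0, i.e., z ≠ 5. When z = 5, both sides equal zero regardless of the other factors. The correct approach requires considering z = 5 as a separate case.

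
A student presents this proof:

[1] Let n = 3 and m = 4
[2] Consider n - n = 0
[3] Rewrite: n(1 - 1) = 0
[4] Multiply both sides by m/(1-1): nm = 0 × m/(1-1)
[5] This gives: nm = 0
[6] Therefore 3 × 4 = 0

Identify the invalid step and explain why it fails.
Step 4: Multiply both sides by m/(1-1): nm = 0 × m/(1-1)

Step 4 multiplies both sides by m/(1-1). However, 1-1 = 0, so this is multiplication by m/0, which is undefined. We cannot multiply by an undefined expression.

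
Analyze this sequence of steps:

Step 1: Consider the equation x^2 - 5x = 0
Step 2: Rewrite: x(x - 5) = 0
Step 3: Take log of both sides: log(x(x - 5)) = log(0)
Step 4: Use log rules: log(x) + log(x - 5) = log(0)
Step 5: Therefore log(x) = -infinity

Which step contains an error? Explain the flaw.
Step 3: Take log of both sides: log(x(x - 5)) = log(0)

Step 3 takes the logarithm of both sides, resulting in log(0) on the right side. The logarithm is only defined for positive numbers; log(0) is undefined (approaches negative infinity). This operation is invalid.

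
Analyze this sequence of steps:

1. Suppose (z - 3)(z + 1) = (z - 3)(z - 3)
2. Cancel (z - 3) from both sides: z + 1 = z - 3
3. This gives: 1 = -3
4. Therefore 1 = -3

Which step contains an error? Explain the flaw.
Step 2: Cancel (z - 3) from both sides: z + 1 = z - 3

Step 2 cancels (z - 3) from both sides. This is only valid if (z - 3) ≠ 0, i.e., z ≠ 3. When z = 3, both sides equal zero regardless of the other factors. The correct approach requires considering z = 3 as a separate case.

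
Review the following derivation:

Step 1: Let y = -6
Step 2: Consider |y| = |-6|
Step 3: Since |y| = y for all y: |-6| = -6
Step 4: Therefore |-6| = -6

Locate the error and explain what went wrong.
Step 3: Since |y| = y for all y: |-6| = -6

Step 3 incorrectly states that |y| = y for all y. The correct definition is |y| = y when y >= 0, and |y| = -y when y < 0. Since -6 < 0, we have |-6| = -(-6) = 6, not -6.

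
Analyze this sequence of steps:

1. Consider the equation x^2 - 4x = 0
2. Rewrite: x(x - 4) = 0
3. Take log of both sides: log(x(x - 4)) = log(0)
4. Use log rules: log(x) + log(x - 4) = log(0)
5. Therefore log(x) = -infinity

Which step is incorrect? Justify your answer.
Step 3: Take log of both sides: log(x(x - 4)) = log(0)

Step 3 takes the logarithm of both sides, resulting in log(0) on the right side. The logarithm is only defined for positive numbers; log(0) is undefined (approaches negative infinity). This operation is invalid.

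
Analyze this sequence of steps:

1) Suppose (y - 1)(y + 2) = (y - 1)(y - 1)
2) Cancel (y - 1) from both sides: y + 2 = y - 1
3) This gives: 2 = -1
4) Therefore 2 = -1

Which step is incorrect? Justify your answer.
Step 2: Cancel (y - 1) from both sides: y + 2 = y - 1

Step 2 cancels (y - 1) from both sides. This is only valid if (y - 1) ≠ 0, i.e., y ≠ 1. When y = 1, both sides equal zero regardless of the other factors. The correct approach requires considering y = 1 as a separate case.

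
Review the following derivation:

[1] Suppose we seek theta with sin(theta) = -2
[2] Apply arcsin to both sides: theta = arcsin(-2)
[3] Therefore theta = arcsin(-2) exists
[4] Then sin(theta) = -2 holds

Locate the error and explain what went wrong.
Step 2: Apply arcsin to both sides: theta = arcsin(-2)

Step 2 applies arcsin to -2. However, arcsin(x) is only defined for x in [-1, 1] because sin(theta) can only produce values in that range. Since |-2| > 1, arcsin(-2) is undefined. There is no angle whose sine equals -2.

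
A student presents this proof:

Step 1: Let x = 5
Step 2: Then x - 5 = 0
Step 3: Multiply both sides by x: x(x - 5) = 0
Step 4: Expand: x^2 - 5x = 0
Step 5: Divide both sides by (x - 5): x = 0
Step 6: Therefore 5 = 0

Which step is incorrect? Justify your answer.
Step 5: Divide both sides by (x - 5): x = 0

Step 5 divides both sides by (x - 5). However, since x = 5, we have (x - 5) = 0. Division by zero is undefined, making this step invalid.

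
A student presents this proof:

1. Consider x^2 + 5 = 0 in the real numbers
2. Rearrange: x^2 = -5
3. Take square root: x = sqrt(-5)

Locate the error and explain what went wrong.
Step 3: Take square root: x = sqrt(-5)

Step 3 takes the square root of -5, which is negative. In the real number system, the square root of a negative number is undefined. The equation x^2 + 5 = 0 has no real solutions. Square roots of negative numbers only exist in the complex numbers.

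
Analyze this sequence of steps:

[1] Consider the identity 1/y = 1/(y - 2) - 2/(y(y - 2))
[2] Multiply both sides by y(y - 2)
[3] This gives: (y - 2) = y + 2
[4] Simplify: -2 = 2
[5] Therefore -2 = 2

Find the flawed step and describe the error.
Step 3: This gives: (y - 2) = y + 2

Step 3 makes a sign error when clearing denominators. Multiplying -2/(y(y - 2)) by y(y - 2) gives -2, not +2. The correct result is (y - 2) = y - 2, which is trivially true, not (y - 2) = y + 2. (Step 1 is a valid identity: 1/(y - 2) - 2/(y(y - 2)) = (y - 2)/(y(y - 2)) = 1/y.)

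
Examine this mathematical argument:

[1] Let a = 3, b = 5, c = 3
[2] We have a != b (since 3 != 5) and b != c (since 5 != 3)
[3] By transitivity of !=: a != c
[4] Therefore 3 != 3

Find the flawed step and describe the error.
Step 3: By transitivity of !=: a != c

Step 3 incorrectly applies transitivity to the '!=' relation. Transitivity states: if a R b and b R c, then a R c. However, '!=' is not transitive. Counterexample: 3 != 5 and 5 != 3, but 3 = 3 (both equal 3). Transitivity holds for relations like <, <=, =, but not for !=.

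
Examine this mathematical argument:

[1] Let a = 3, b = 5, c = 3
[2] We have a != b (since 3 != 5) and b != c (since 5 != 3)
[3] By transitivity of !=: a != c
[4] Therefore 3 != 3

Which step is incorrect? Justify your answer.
Step 3: By transitivity of !=: a != c

Step 3 incorrectly applies transitivity to the '!=' relation. Transitivity states: if a R b and b R c, then a R c. However, '!=' is not transitive. Counterexample: 3 != 5 and 5 != 3, but 3 = 3 (both equal 3). Transitivity holds for relations like <, <=, =, but not for !=.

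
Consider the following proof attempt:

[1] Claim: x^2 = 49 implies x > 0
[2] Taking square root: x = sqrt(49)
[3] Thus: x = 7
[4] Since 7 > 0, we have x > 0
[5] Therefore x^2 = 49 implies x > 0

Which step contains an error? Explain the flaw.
Step 2: Taking square root: x = sqrt(49)

Step 2 takes the square root and assumes the positive root only. The equation x^2 = 49 actually has two solutions: x = 7 and x = -7. The proof silently assumes x > 0 without justification, then uses this assumption to conclude x > 0, which is circular. The counterexample x = -7 shows the claim is false.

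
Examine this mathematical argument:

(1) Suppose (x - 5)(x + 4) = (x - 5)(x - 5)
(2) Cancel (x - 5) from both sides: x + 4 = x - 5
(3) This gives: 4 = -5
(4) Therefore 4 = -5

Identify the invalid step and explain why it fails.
Step 2: Cancel (x - 5) from both sides: x + 4 = x - 5

Step 2 cancels (x - 5) from both sides. This is only valid if (x - 5) ≠ 0, i.e., x ≠ 5. When x = 5, both sides equal zero regardless of the other factors. The correct approach requires considering x = 5 as a separate case.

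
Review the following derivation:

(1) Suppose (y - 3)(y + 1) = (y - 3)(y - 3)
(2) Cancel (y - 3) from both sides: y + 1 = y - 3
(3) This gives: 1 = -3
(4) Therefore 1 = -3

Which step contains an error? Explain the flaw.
Step 2: Cancel (y - 3) from both sides: y + 1 = y - 3

Step 2 cancels (y - 3) from both sides. This is only valid if (y - 3) ≠ 0, i.e., y ≠ 3. When y = 3, both sides equal zero regardless of the other factors. The correct approach requires considering y = 3 as a separate case.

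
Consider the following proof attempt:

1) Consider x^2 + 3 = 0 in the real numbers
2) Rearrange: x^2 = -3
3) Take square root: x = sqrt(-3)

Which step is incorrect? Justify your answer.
Step 3: Take square root: x = sqrt(-3)

Step 3 takes the square root of -3, which is negative. In the real number system, the square root of a negative number is undefined. The equation x^2 + 3 = 0 has no real solutions. Square roots of negative numbers only exist in the complex numbers.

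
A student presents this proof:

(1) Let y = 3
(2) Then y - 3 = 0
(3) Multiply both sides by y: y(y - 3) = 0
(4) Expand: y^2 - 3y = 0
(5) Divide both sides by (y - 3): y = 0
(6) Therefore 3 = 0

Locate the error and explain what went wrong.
Step 5: Divide both sides by (y - 3): y = 0

Step 5 divides both sides by (y - 3). However, since y = 3, we have (y - 3) = 0. Division by zero is undefined, making this step invalid.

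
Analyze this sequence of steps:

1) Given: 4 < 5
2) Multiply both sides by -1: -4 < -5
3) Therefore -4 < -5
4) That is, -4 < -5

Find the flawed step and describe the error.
Step 2: Multiply both sides by -1: -4 < -5

Step 2 multiplies both sides by -1 but fails to reverse the inequality sign. When multiplying (or dividing) an inequality by a negative number, the direction must be reversed. Since 4 < 5, we should get -4 > -5, i.e., -4 > -5.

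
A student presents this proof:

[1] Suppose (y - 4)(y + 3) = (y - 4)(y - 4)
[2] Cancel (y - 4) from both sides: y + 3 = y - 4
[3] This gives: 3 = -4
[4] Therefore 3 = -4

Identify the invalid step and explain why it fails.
Step 2: Cancel (y - 4) from both sides: y + 3 = y - 4

Step 2 cancels (y - 4) from both sides. This is only valid if (y - 4) ≠ 0, i.e., y ≠ 4. When y = 4, both sides equal zero regardless of the other factors. The correct approach requires considering y = 4 as a separate case.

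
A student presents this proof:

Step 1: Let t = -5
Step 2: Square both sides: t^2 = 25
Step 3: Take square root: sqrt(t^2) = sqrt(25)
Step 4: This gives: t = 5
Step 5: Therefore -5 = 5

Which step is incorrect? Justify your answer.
Step 4: This gives: t = 5

Step 4 incorrectly states that sqrt(t^2) = t. The correct identity is sqrt(t^2) = |t|. Since t = -5 < 0, we have sqrt(t^2) = |-5| = 5, not t = -5.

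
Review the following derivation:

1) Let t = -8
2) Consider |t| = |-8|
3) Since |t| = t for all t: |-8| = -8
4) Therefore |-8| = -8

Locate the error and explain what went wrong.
Step 3: Since |t| = t for all t: |-8| = -8

Step 3 incorrectly states that |t| = t for all t. The correct definition is |t| = t when t >= 0, and |t| = -t when t < 0. Since -8 < 0, we have |-8| = -(-8) = 8, not -8.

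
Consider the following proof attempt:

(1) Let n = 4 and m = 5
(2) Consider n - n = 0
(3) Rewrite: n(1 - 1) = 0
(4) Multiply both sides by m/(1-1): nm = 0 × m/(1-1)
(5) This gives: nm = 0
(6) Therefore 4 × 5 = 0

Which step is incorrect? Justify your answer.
Step 4: Multiply both sides by m/(1-1): nm = 0 × m/(1-1)

Step 4 multiplies both sides by m/(1-1). However, 1-1 = 0, so this is multiplication by m/0, which is undefined. We cannot multiply by an undefined expression.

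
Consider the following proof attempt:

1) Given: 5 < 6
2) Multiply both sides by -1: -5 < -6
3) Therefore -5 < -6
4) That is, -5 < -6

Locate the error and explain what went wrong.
Step 2: Multiply both sides by -1: -5 < -6

Step 2 multiplies both sides by -1 but fails to reverse the inequality sign. When multiplying (or dividing) an inequality by a negative number, the direction must be reversed. Since 5 < 6, we should get -5 > -6, i.e., -5 > -6.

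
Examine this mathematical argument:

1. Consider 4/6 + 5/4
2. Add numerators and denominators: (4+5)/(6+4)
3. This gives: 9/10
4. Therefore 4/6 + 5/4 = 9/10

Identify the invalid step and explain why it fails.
Step 2: Add numerators and denominators: (4+5)/(6+4)

Step 2 incorrectly adds fractions by separately adding numerators and denominators. This is wrong. The correct method requires a common denominator: 4/6 + 5/4 = (4×4 + 5×6)/(6×4) = 46/24 = 23/12. The method used gives 9/10, which is different.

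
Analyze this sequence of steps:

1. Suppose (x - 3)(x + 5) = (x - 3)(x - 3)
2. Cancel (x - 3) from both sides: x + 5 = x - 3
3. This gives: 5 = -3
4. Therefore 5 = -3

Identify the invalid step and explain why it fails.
Step 2: Cancel (x - 3) from both sides: x + 5 = x - 3

Step 2 cancels (x - 3) from both sides. This is only valid if (x - 3) ≠ 0, i.e., x ≠ 3. When x = 3, both sides equal zero regardless of the other factors. The correct approach requires considering x = 3 as a separate case.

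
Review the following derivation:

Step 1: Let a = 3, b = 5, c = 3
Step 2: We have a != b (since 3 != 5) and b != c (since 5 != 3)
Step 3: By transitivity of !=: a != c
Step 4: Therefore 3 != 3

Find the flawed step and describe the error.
Step 3: By transitivity of !=: a != c

Step 3 incorrectly applies transitivity to the '!=' relation. Transitivity states: if a R b and b R c, then a R c. However, '!=' is not transitive. Counterexample: 3 != 5 and 5 != 3, but 3 = 3 (both equal 3). Transitivity holds for relations like <, <=, =, but not for !=.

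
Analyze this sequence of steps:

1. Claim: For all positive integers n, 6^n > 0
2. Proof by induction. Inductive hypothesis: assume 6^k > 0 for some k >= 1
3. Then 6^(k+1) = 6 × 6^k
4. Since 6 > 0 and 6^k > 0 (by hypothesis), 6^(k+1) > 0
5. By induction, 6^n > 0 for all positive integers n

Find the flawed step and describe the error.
Step 5: By induction, 6^n > 0 for all positive integers n

Step 5 concludes the proof by induction, but no base case was ever established. A valid induction proof requires: (1) a base case proving 6^1 > 0, and (2) an inductive step showing IF 6^k > 0 THEN 6^(k+1) > 0. Steps 2-4 correctly establish the inductive step, but without the base case the conclusion in step 5 does not follow.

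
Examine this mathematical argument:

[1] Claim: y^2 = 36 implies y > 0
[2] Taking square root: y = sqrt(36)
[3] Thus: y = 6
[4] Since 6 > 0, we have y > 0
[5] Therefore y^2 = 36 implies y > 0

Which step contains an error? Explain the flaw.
Step 2: Taking square root: y = sqrt(36)

Step 2 takes the square root and assumes the positive root only. The equation y^2 = 36 actually has two solutions: y = 6 and y = -6. The proof silently assumes y > 0 without justification, then uses this assumption to conclude y > 0, which is circular. The counterexample y = -6 shows the claim is false.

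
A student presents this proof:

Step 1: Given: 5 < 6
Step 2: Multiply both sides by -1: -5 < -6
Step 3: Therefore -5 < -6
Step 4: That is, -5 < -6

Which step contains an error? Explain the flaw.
Step 2: Multiply both sides by -1: -5 < -6

Step 2 multiplies both sides by -1 but fails to reverse the inequality sign. When multiplying (or dividing) an inequality by a negative number, the direction must be reversed. Since 5 < 6, we should get -5 > -6, i.e., -5 > -6.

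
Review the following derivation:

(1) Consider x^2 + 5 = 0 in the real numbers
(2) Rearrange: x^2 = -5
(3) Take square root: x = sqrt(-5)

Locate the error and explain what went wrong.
Step 3: Take square root: x = sqrt(-5)

Step 3 takes the square root of -5, which is negative. In the real number system, the square root of a negative number is undefined. The equation x^2 + 5 = 0 has no real solutions. Square roots of negative numbers only exist in the complex numbers.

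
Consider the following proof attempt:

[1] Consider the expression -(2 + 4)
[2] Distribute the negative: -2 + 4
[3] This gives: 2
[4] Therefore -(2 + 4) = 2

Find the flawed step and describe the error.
Step 2: Distribute the negative: -2 + 4

Step 2 incorrectly distributes the negative sign. The correct distribution is -(2 + 4) = -2 - 4 = -6. The negative must be applied to both terms, not just the first. The error treats -(2 + 4) as -2 + 4, which equals 2 instead of -6.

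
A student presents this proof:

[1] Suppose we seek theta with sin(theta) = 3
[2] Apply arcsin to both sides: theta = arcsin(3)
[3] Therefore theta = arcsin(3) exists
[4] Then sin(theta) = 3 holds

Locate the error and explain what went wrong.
Step 2: Apply arcsin to both sides: theta = arcsin(3)

Step 2 applies arcsin to 3. However, arcsin(x) is only defined for x in [-1, 1] because sin(theta) can only produce values in that range. Since |3| > 1, arcsin(3) is undefined. There is no angle whose sine equals 3.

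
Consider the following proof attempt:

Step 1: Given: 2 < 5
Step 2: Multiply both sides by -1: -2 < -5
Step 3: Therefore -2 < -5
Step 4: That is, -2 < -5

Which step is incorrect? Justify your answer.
Step 2: Multiply both sides by -1: -2 < -5

Step 2 multiplies both sides by -1 but fails to reverse the inequality sign. When multiplying (or dividing) an inequality by a negative number, the direction must be reversed. Since 2 < 5, we should get -2 > -5, i.e., -2 > -5.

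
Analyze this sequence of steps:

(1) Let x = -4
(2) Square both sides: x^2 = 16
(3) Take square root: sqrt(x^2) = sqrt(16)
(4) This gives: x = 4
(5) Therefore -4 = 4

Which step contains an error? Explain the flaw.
Step 4: This gives: x = 4

Step 4 incorrectly states that sqrt(x^2) = x. The correct identity is sqrt(x^2) = |x|. Since x = -4 < 0, we have sqrt(x^2) = |-4| = 4, not x = -4.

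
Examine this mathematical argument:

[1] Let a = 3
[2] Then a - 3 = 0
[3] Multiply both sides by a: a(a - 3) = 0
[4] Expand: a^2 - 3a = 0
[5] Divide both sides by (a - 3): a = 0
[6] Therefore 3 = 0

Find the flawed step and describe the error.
Step 5: Divide both sides by (a - 3): a = 0

Step 5 divides both sides by (a - 3). However, since a = 3, we have (a - 3) = 0. Division by zero is undefined, making this step invalid.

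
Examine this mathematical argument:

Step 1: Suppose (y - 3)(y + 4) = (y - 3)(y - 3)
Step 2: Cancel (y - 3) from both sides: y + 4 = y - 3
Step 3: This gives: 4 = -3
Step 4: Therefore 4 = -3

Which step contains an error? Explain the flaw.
Step 2: Cancel (y - 3) from both sides: y + 4 = y - 3

Step 2 cancels (y - 3) from both sides. This is only valid if (y - 3) ≠ 0, i.e., y ≠ 3. When y = 3, both sides equal zero regardless of the other factors. The correct approach requires considering y = 3 as a separate case.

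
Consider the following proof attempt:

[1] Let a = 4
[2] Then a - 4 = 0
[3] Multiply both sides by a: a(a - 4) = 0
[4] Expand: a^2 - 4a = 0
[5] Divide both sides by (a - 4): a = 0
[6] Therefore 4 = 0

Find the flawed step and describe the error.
Step 5: Divide both sides by (a - 4): a = 0

Step 5 divides both sides by (a - 4). However, since a = 4, we have (a - 4) = 0. Division by zero is undefined, making this step invalid.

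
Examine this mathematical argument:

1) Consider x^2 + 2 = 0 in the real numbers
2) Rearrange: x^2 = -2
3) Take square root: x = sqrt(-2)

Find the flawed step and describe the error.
Step 3: Take square root: x = sqrt(-2)

Step 3 takes the square root of -2, which is negative. In the real number system, the square root of a negative number is undefined. The equation x^2 + 2 = 0 has no real solutions. Square roots of negative numbers only exist in the complex numbers.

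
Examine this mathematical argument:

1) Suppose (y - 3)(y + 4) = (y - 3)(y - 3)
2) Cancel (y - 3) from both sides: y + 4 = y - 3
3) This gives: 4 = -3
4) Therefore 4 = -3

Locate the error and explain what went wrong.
Step 2: Cancel (y - 3) from both sides: y + 4 = y - 3

Step 2 cancels (y - 3) from both sides. This is only valid if (y - 3) ≠ 0, i.e., y ≠ 3. When y = 3, both sides equal zero regardless of the other factors. The correct approach requires considering y = 3 as a separate case.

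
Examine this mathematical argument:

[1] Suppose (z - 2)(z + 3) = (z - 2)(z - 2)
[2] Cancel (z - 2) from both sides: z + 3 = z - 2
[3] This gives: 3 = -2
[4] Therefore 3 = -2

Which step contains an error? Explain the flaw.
Step 2: Cancel (z - 2) from both sides: z + 3 = z - 2

Step 2 cancels (z - 2) from both sides. This is only valid if (z - 2) ≠ 0, i.e., z ≠ 2. When z = 2, both sides equal zero regardless of the other factors. The correct approach requires considering z = 2 as a separate case.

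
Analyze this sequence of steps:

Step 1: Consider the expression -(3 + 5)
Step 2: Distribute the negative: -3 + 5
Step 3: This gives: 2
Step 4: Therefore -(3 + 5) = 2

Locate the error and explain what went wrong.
Step 2: Distribute the negative: -3 + 5

Step 2 incorrectly distributes the negative sign. The correct distribution is -(3 + 5) = -3 - 5 = -8. The negative must be applied to both terms, not just the first. The error treats -(3 + 5) as -3 + 5, which equals 2 instead of -8.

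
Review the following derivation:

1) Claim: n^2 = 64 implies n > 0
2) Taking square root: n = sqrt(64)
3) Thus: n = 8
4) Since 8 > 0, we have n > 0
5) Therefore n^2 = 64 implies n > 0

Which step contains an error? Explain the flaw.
Step 2: Taking square root: n = sqrt(64)

Step 2 takes the square root and assumes the positive root only. The equation n^2 = 64 actually has two solutions: n = 8 and n = -8. The proof silently assumes n > 0 without justification, then uses this assumption to conclude n > 0, which is circular. The counterexample n = -8 shows the claim is false.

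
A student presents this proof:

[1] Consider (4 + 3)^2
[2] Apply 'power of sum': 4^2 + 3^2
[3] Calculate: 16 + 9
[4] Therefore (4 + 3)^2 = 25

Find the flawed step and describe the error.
Step 2: Apply 'power of sum': 4^2 + 3^2

Step 2 incorrectly applies a non-existent rule '(a+b)^n = a^n + b^n'. This is false in general. The correct expansion uses the binomial theorem. The actual value is (4 + 3)^2 = 7^2 = 49, not 25.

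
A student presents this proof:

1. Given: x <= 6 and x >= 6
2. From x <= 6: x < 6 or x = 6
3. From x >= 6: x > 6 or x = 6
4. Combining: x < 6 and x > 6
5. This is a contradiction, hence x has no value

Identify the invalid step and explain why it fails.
Step 4: Combining: x < 6 and x > 6

Step 4 incorrectly combines the conditions. From x <= 6 and x >= 6, the intersection is x = 6. The error treats the 'or' cases as 'and' requirements. The correct conclusion is that x = 6 is the unique solution, not that no solution exists.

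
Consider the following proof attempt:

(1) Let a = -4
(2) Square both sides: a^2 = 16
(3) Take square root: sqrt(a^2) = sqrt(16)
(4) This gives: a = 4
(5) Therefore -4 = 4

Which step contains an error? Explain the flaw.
Step 4: This gives: a = 4

Step 4 incorrectly states that sqrt(a^2) = a. The correct identity is sqrt(a^2) = |a|. Since a = -4 < 0, we have sqrt(a^2) = |-4| = 4, not a = -4.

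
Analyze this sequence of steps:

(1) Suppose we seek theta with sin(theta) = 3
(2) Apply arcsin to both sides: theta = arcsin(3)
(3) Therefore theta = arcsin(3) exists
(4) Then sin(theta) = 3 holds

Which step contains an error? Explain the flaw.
Step 2: Apply arcsin to both sides: theta = arcsin(3)

Step 2 applies arcsin to 3. However, arcsin(x) is only defined for x in [-1, 1] because sin(theta) can only produce values in that range. Since |3| > 1, arcsin(3) is undefined. There is no angle whose sine equals 3.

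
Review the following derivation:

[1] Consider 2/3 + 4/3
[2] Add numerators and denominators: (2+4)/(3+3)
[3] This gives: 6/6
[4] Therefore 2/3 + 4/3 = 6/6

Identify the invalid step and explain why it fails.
Step 2: Add numerators and denominators: (2+4)/(3+3)

Step 2 incorrectly adds fractions by separately adding numerators and denominators. This is wrong. The correct method requires a common denominator: 2/3 + 4/3 = (2×3 + 4×3)/(3×3) = 18/9 = 2. The method used gives 6/6, which is different.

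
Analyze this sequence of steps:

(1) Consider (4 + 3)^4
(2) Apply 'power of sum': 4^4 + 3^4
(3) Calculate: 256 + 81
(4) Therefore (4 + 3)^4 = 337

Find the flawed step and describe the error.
Step 2: Apply 'power of sum': 4^4 + 3^4

Step 2 incorrectly applies a non-existent rule '(a+b)^n = a^n + b^n'. This is false in general. The correct expansion uses the binomial theorem. The actual value is (4 + 3)^4 = 7^4 = 2401, not 337.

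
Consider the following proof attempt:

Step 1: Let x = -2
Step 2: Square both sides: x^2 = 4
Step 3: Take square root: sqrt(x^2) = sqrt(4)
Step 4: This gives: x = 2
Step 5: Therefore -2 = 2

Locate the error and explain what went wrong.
Step 4: This gives: x = 2

Step 4 incorrectly states that sqrt(x^2) = x. The correct identity is sqrt(x^2) = |x|. Since x = -2 < 0, we have sqrt(x^2) = |-2| = 2, not x = -2.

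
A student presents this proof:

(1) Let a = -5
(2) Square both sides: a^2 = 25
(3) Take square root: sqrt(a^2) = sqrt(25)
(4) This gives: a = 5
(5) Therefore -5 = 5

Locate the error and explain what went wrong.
Step 4: This gives: a = 5

Step 4 incorrectly states that sqrt(a^2) = a. The correct identity is sqrt(a^2) = |a|. Since a = -5 < 0, we have sqrt(a^2) = |-5| = 5, not a = -5.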